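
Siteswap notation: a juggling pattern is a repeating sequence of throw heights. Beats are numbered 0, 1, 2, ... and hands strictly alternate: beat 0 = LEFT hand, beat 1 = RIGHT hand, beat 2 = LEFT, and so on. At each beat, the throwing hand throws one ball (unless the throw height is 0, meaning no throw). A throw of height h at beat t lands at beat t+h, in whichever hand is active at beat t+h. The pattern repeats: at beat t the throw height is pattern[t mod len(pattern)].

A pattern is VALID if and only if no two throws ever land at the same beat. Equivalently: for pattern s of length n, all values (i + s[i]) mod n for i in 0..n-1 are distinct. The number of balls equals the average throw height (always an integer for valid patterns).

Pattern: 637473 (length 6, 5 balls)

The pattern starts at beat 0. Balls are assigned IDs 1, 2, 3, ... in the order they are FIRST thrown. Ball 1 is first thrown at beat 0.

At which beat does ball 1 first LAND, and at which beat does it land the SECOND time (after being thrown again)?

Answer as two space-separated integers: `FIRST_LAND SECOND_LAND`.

Answer: 6 12

Derivation:
Beat 0 (L): throw ball1 h=6 -> lands@6:L; in-air after throw: [b1@6:L]
Beat 1 (R): throw ball2 h=3 -> lands@4:L; in-air after throw: [b2@4:L b1@6:L]
Beat 2 (L): throw ball3 h=7 -> lands@9:R; in-air after throw: [b2@4:L b1@6:L b3@9:R]
Beat 3 (R): throw ball4 h=4 -> lands@7:R; in-air after throw: [b2@4:L b1@6:L b4@7:R b3@9:R]
Beat 4 (L): throw ball2 h=7 -> lands@11:R; in-air after throw: [b1@6:L b4@7:R b3@9:R b2@11:R]
Beat 5 (R): throw ball5 h=3 -> lands@8:L; in-air after throw: [b1@6:L b4@7:R b5@8:L b3@9:R b2@11:R]
Beat 6 (L): throw ball1 h=6 -> lands@12:L; in-air after throw: [b4@7:R b5@8:L b3@9:R b2@11:R b1@12:L]
Beat 7 (R): throw ball4 h=3 -> lands@10:L; in-air after throw: [b5@8:L b3@9:R b4@10:L b2@11:R b1@12:L]
Beat 8 (L): throw ball5 h=7 -> lands@15:R; in-air after throw: [b3@9:R b4@10:L b2@11:R b1@12:L b5@15:R]
Beat 9 (R): throw ball3 h=4 -> lands@13:R; in-air after throw: [b4@10:L b2@11:R b1@12:L b3@13:R b5@15:R]
Beat 10 (L): throw ball4 h=7 -> lands@17:R; in-air after throw: [b2@11:R b1@12:L b3@13:R b5@15:R b4@17:R]
Beat 11 (R): throw ball2 h=3 -> lands@14:L; in-air after throw: [b1@12:L b3@13:R b2@14:L b5@15:R b4@17:R]
Beat 12 (L): throw ball1 h=6 -> lands@18:L; in-air after throw: [b3@13:R b2@14:L b5@15:R b4@17:R b1@18:L]
Ball 1: thrown@0 h=6 -> first land @6; rethrown@6 h=6 -> second land @12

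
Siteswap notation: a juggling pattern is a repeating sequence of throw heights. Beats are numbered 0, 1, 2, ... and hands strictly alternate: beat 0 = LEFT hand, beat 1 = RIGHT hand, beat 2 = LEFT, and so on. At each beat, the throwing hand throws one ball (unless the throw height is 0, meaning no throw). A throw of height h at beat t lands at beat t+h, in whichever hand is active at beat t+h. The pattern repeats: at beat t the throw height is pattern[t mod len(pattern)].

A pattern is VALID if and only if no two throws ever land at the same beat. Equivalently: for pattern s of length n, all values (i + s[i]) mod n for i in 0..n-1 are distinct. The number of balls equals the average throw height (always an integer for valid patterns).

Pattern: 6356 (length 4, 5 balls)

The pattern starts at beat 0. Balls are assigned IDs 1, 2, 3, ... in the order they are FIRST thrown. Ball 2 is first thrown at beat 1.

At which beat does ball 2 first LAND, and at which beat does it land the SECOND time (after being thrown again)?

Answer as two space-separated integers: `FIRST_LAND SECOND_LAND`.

Answer: 4 10

Derivation:
Beat 0 (L): throw ball1 h=6 -> lands@6:L; in-air after throw: [b1@6:L]
Beat 1 (R): throw ball2 h=3 -> lands@4:L; in-air after throw: [b2@4:L b1@6:L]
Beat 2 (L): throw ball3 h=5 -> lands@7:R; in-air after throw: [b2@4:L b1@6:L b3@7:R]
Beat 3 (R): throw ball4 h=6 -> lands@9:R; in-air after throw: [b2@4:L b1@6:L b3@7:R b4@9:R]
Beat 4 (L): throw ball2 h=6 -> lands@10:L; in-air after throw: [b1@6:L b3@7:R b4@9:R b2@10:L]
Beat 5 (R): throw ball5 h=3 -> lands@8:L; in-air after throw: [b1@6:L b3@7:R b5@8:L b4@9:R b2@10:L]
Beat 6 (L): throw ball1 h=5 -> lands@11:R; in-air after throw: [b3@7:R b5@8:L b4@9:R b2@10:L b1@11:R]
Beat 7 (R): throw ball3 h=6 -> lands@13:R; in-air after throw: [b5@8:L b4@9:R b2@10:L b1@11:R b3@13:R]
Beat 8 (L): throw ball5 h=6 -> lands@14:L; in-air after throw: [b4@9:R b2@10:L b1@11:R b3@13:R b5@14:L]
Beat 9 (R): throw ball4 h=3 -> lands@12:L; in-air after throw: [b2@10:L b1@11:R b4@12:L b3@13:R b5@14:L]
Beat 10 (L): throw ball2 h=5 -> lands@15:R; in-air after throw: [b1@11:R b4@12:L b3@13:R b5@14:L b2@15:R]
Ball 2: thrown@1 h=3 -> first land @4; rethrown@4 h=6 -> second land @10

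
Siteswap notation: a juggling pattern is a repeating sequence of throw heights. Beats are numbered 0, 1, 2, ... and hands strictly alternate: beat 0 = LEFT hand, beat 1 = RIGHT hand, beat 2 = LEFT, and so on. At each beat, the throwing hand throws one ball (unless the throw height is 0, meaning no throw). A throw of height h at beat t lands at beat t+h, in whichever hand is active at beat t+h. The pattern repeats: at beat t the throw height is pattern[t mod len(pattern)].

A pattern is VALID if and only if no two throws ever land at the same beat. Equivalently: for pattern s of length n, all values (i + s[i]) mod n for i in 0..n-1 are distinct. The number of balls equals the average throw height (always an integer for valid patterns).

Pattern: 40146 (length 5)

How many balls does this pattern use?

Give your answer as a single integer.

Pattern = [4, 0, 1, 4, 6], length n = 5
  position 0: throw height = 4, running sum = 4
  position 1: throw height = 0, running sum = 4
  position 2: throw height = 1, running sum = 5
  position 3: throw height = 4, running sum = 9
  position 4: throw height = 6, running sum = 15
Total sum = 15; balls = sum / n = 15 / 5 = 3

Answer: 3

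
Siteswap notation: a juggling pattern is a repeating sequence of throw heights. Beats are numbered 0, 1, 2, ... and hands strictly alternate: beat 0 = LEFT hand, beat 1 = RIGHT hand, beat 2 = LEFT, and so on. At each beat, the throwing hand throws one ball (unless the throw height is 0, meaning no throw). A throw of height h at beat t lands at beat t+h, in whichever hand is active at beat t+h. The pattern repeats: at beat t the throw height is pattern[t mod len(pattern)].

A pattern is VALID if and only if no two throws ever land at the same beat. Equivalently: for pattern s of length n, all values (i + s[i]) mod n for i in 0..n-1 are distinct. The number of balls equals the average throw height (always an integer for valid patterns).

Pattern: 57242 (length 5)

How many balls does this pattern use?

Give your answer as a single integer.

Pattern = [5, 7, 2, 4, 2], length n = 5
  position 0: throw height = 5, running sum = 5
  position 1: throw height = 7, running sum = 12
  position 2: throw height = 2, running sum = 14
  position 3: throw height = 4, running sum = 18
  position 4: throw height = 2, running sum = 20
Total sum = 20; balls = sum / n = 20 / 5 = 4

Answer: 4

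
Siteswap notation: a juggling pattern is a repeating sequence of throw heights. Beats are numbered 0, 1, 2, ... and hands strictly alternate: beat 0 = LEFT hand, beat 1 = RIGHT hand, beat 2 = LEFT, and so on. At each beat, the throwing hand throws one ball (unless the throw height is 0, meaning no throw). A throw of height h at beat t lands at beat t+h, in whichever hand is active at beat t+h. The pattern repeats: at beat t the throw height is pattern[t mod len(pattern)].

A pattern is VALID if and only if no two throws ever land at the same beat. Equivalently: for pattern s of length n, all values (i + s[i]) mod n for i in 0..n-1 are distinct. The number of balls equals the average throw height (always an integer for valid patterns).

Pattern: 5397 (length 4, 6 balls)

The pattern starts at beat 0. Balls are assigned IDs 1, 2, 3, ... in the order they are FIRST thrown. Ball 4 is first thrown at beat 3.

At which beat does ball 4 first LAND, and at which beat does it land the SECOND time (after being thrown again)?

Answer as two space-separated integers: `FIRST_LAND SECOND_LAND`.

Answer: 10 19

Derivation:
Beat 0 (L): throw ball1 h=5 -> lands@5:R; in-air after throw: [b1@5:R]
Beat 1 (R): throw ball2 h=3 -> lands@4:L; in-air after throw: [b2@4:L b1@5:R]
Beat 2 (L): throw ball3 h=9 -> lands@11:R; in-air after throw: [b2@4:L b1@5:R b3@11:R]
Beat 3 (R): throw ball4 h=7 -> lands@10:L; in-air after throw: [b2@4:L b1@5:R b4@10:L b3@11:R]
Beat 4 (L): throw ball2 h=5 -> lands@9:R; in-air after throw: [b1@5:R b2@9:R b4@10:L b3@11:R]
Beat 5 (R): throw ball1 h=3 -> lands@8:L; in-air after throw: [b1@8:L b2@9:R b4@10:L b3@11:R]
Beat 6 (L): throw ball5 h=9 -> lands@15:R; in-air after throw: [b1@8:L b2@9:R b4@10:L b3@11:R b5@15:R]
Beat 7 (R): throw ball6 h=7 -> lands@14:L; in-air after throw: [b1@8:L b2@9:R b4@10:L b3@11:R b6@14:L b5@15:R]
Beat 8 (L): throw ball1 h=5 -> lands@13:R; in-air after throw: [b2@9:R b4@10:L b3@11:R b1@13:R b6@14:L b5@15:R]
Beat 9 (R): throw ball2 h=3 -> lands@12:L; in-air after throw: [b4@10:L b3@11:R b2@12:L b1@13:R b6@14:L b5@15:R]
Beat 10 (L): throw ball4 h=9 -> lands@19:R; in-air after throw: [b3@11:R b2@12:L b1@13:R b6@14:L b5@15:R b4@19:R]
Beat 11 (R): throw ball3 h=7 -> lands@18:L; in-air after throw: [b2@12:L b1@13:R b6@14:L b5@15:R b3@18:L b4@19:R]
Beat 12 (L): throw ball2 h=5 -> lands@17:R; in-air after throw: [b1@13:R b6@14:L b5@15:R b2@17:R b3@18:L b4@19:R]
Beat 13 (R): throw ball1 h=3 -> lands@16:L; in-air after throw: [b6@14:L b5@15:R b1@16:L b2@17:R b3@18:L b4@19:R]
Beat 14 (L): throw ball6 h=9 -> lands@23:R; in-air after throw: [b5@15:R b1@16:L b2@17:R b3@18:L b4@19:R b6@23:R]
Beat 15 (R): throw ball5 h=7 -> lands@22:L; in-air after throw: [b1@16:L b2@17:R b3@18:L b4@19:R b5@22:L b6@23:R]
Beat 16 (L): throw ball1 h=5 -> lands@21:R; in-air after throw: [b2@17:R b3@18:L b4@19:R b1@21:R b5@22:L b6@23:R]
Beat 17 (R): throw ball2 h=3 -> lands@20:L; in-air after throw: [b3@18:L b4@19:R b2@20:L b1@21:R b5@22:L b6@23:R]
Beat 18 (L): throw ball3 h=9 -> lands@27:R; in-air after throw: [b4@19:R b2@20:L b1@21:R b5@22:L b6@23:R b3@27:R]
Beat 19 (R): throw ball4 h=7 -> lands@26:L; in-air after throw: [b2@20:L b1@21:R b5@22:L b6@23:R b4@26:L b3@27:R]
Ball 4: thrown@3 h=7 -> first land @10; rethrown@10 h=9 -> second land @19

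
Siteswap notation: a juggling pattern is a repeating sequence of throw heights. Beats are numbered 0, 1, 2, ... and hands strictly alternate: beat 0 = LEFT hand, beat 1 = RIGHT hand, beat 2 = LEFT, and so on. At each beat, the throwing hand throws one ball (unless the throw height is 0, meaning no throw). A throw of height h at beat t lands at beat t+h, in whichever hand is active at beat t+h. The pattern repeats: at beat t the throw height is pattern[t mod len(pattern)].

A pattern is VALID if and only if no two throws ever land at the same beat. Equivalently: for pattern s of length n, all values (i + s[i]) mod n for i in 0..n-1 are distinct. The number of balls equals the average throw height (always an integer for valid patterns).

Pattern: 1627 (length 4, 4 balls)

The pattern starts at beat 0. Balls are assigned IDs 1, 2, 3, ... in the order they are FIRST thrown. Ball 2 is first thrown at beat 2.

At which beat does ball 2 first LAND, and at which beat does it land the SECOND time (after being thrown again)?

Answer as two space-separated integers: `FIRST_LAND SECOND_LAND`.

Beat 0 (L): throw ball1 h=1 -> lands@1:R; in-air after throw: [b1@1:R]
Beat 1 (R): throw ball1 h=6 -> lands@7:R; in-air after throw: [b1@7:R]
Beat 2 (L): throw ball2 h=2 -> lands@4:L; in-air after throw: [b2@4:L b1@7:R]
Beat 3 (R): throw ball3 h=7 -> lands@10:L; in-air after throw: [b2@4:L b1@7:R b3@10:L]
Beat 4 (L): throw ball2 h=1 -> lands@5:R; in-air after throw: [b2@5:R b1@7:R b3@10:L]
Beat 5 (R): throw ball2 h=6 -> lands@11:R; in-air after throw: [b1@7:R b3@10:L b2@11:R]
Ball 2: thrown@2 h=2 -> first land @4; rethrown@4 h=1 -> second land @5

Answer: 4 5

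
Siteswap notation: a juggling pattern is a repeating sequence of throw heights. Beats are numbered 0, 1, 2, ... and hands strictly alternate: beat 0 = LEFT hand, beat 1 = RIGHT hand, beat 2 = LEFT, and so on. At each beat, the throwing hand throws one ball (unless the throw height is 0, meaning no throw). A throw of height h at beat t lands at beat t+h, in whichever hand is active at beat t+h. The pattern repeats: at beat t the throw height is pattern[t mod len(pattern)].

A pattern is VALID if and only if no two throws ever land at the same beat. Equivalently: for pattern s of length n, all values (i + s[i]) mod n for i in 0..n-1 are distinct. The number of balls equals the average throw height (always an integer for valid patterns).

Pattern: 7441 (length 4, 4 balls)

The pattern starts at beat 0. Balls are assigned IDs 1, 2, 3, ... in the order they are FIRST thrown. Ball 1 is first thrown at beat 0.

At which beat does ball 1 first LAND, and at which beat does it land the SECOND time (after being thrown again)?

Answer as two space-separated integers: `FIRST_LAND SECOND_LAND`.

Answer: 7 8

Derivation:
Beat 0 (L): throw ball1 h=7 -> lands@7:R; in-air after throw: [b1@7:R]
Beat 1 (R): throw ball2 h=4 -> lands@5:R; in-air after throw: [b2@5:R b1@7:R]
Beat 2 (L): throw ball3 h=4 -> lands@6:L; in-air after throw: [b2@5:R b3@6:L b1@7:R]
Beat 3 (R): throw ball4 h=1 -> lands@4:L; in-air after throw: [b4@4:L b2@5:R b3@6:L b1@7:R]
Beat 4 (L): throw ball4 h=7 -> lands@11:R; in-air after throw: [b2@5:R b3@6:L b1@7:R b4@11:R]
Beat 5 (R): throw ball2 h=4 -> lands@9:R; in-air after throw: [b3@6:L b1@7:R b2@9:R b4@11:R]
Beat 6 (L): throw ball3 h=4 -> lands@10:L; in-air after throw: [b1@7:R b2@9:R b3@10:L b4@11:R]
Beat 7 (R): throw ball1 h=1 -> lands@8:L; in-air after throw: [b1@8:L b2@9:R b3@10:L b4@11:R]
Beat 8 (L): throw ball1 h=7 -> lands@15:R; in-air after throw: [b2@9:R b3@10:L b4@11:R b1@15:R]
Ball 1: thrown@0 h=7 -> first land @7; rethrown@7 h=1 -> second land @8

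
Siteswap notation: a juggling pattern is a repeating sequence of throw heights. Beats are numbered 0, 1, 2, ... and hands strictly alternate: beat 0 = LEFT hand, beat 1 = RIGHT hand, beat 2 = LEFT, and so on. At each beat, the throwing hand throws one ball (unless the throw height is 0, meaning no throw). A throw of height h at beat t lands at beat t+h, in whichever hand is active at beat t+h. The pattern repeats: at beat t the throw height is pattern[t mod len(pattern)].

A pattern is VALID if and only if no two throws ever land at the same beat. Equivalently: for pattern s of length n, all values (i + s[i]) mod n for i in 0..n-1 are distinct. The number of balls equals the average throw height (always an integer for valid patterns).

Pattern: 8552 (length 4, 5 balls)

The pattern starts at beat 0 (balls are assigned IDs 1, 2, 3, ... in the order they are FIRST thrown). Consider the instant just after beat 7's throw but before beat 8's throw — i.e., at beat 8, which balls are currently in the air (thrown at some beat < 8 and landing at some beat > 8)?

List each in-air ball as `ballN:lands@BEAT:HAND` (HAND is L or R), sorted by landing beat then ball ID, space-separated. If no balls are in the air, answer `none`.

Beat 0 (L): throw ball1 h=8 -> lands@8:L; in-air after throw: [b1@8:L]
Beat 1 (R): throw ball2 h=5 -> lands@6:L; in-air after throw: [b2@6:L b1@8:L]
Beat 2 (L): throw ball3 h=5 -> lands@7:R; in-air after throw: [b2@6:L b3@7:R b1@8:L]
Beat 3 (R): throw ball4 h=2 -> lands@5:R; in-air after throw: [b4@5:R b2@6:L b3@7:R b1@8:L]
Beat 4 (L): throw ball5 h=8 -> lands@12:L; in-air after throw: [b4@5:R b2@6:L b3@7:R b1@8:L b5@12:L]
Beat 5 (R): throw ball4 h=5 -> lands@10:L; in-air after throw: [b2@6:L b3@7:R b1@8:L b4@10:L b5@12:L]
Beat 6 (L): throw ball2 h=5 -> lands@11:R; in-air after throw: [b3@7:R b1@8:L b4@10:L b2@11:R b5@12:L]
Beat 7 (R): throw ball3 h=2 -> lands@9:R; in-air after throw: [b1@8:L b3@9:R b4@10:L b2@11:R b5@12:L]
Beat 8 (L): throw ball1 h=8 -> lands@16:L; in-air after throw: [b3@9:R b4@10:L b2@11:R b5@12:L b1@16:L]

Answer: ball3:lands@9:R ball4:lands@10:L ball2:lands@11:R ball5:lands@12:L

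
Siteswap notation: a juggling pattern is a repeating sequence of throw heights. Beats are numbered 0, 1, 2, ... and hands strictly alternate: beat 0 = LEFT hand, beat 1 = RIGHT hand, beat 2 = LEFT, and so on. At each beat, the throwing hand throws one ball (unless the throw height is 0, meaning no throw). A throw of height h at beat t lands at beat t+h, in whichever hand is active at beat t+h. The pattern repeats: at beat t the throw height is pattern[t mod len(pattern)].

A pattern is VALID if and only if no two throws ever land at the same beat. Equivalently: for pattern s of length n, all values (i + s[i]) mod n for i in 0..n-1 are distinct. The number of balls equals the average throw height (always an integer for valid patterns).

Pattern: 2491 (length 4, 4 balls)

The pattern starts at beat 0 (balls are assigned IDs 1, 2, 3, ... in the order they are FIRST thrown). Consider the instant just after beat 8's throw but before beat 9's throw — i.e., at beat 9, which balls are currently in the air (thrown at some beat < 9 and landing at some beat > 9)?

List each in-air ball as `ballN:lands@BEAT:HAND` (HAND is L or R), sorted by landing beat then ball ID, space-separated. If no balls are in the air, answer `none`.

Beat 0 (L): throw ball1 h=2 -> lands@2:L; in-air after throw: [b1@2:L]
Beat 1 (R): throw ball2 h=4 -> lands@5:R; in-air after throw: [b1@2:L b2@5:R]
Beat 2 (L): throw ball1 h=9 -> lands@11:R; in-air after throw: [b2@5:R b1@11:R]
Beat 3 (R): throw ball3 h=1 -> lands@4:L; in-air after throw: [b3@4:L b2@5:R b1@11:R]
Beat 4 (L): throw ball3 h=2 -> lands@6:L; in-air after throw: [b2@5:R b3@6:L b1@11:R]
Beat 5 (R): throw ball2 h=4 -> lands@9:R; in-air after throw: [b3@6:L b2@9:R b1@11:R]
Beat 6 (L): throw ball3 h=9 -> lands@15:R; in-air after throw: [b2@9:R b1@11:R b3@15:R]
Beat 7 (R): throw ball4 h=1 -> lands@8:L; in-air after throw: [b4@8:L b2@9:R b1@11:R b3@15:R]
Beat 8 (L): throw ball4 h=2 -> lands@10:L; in-air after throw: [b2@9:R b4@10:L b1@11:R b3@15:R]
Beat 9 (R): throw ball2 h=4 -> lands@13:R; in-air after throw: [b4@10:L b1@11:R b2@13:R b3@15:R]

Answer: ball4:lands@10:L ball1:lands@11:R ball3:lands@15:R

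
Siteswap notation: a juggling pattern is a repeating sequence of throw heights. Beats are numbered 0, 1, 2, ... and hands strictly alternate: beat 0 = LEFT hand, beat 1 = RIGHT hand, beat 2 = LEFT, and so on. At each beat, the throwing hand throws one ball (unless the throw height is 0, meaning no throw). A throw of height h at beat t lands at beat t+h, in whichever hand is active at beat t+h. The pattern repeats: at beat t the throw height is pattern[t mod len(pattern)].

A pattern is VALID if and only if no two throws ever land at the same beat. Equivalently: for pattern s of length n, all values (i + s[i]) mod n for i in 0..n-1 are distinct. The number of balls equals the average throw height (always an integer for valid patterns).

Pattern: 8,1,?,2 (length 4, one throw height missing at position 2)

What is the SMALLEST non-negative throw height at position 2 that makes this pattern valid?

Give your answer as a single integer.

i=0: (0 + 8) mod 4 = 0
i=1: (1 + 1) mod 4 = 2
i=2: s[i]=? (unknown)
i=3: (3 + 2) mod 4 = 1
Known residues: [0, 1, 2]; need a permutation of 0..3, so missing residue r = 3
Need (2 + s) mod 4 = 3; smallest s = (3 - 2) mod 4 = 1

Answer: 1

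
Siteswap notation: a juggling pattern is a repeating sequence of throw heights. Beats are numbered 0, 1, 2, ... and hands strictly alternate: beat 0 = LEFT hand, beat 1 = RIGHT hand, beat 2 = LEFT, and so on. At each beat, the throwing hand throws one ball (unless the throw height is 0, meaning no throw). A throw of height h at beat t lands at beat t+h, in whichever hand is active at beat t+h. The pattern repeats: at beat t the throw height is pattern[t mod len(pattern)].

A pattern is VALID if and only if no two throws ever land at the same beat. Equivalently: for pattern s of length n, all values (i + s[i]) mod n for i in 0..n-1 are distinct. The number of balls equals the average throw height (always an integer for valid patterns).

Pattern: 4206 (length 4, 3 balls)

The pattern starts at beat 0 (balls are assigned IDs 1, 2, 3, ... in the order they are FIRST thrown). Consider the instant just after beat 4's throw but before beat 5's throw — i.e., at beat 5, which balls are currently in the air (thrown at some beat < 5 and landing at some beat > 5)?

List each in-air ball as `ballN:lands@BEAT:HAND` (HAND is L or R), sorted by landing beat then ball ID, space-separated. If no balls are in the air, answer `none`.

Beat 0 (L): throw ball1 h=4 -> lands@4:L; in-air after throw: [b1@4:L]
Beat 1 (R): throw ball2 h=2 -> lands@3:R; in-air after throw: [b2@3:R b1@4:L]
Beat 3 (R): throw ball2 h=6 -> lands@9:R; in-air after throw: [b1@4:L b2@9:R]
Beat 4 (L): throw ball1 h=4 -> lands@8:L; in-air after throw: [b1@8:L b2@9:R]
Beat 5 (R): throw ball3 h=2 -> lands@7:R; in-air after throw: [b3@7:R b1@8:L b2@9:R]

Answer: ball1:lands@8:L ball2:lands@9:R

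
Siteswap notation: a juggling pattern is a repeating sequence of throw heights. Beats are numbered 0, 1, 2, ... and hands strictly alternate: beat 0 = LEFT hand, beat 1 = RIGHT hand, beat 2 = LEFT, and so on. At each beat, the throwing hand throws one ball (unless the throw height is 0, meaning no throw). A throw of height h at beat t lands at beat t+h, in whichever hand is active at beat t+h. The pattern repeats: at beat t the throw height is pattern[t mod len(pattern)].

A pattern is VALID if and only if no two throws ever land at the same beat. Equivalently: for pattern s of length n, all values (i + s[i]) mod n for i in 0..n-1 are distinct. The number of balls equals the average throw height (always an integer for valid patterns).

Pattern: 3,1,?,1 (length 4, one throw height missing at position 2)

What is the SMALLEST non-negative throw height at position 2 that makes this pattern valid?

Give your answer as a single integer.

Answer: 3

Derivation:
i=0: (0 + 3) mod 4 = 3
i=1: (1 + 1) mod 4 = 2
i=2: s[i]=? (unknown)
i=3: (3 + 1) mod 4 = 0
Known residues: [0, 2, 3]; need a permutation of 0..3, so missing residue r = 1
Need (2 + s) mod 4 = 1; smallest s = (1 - 2) mod 4 = 3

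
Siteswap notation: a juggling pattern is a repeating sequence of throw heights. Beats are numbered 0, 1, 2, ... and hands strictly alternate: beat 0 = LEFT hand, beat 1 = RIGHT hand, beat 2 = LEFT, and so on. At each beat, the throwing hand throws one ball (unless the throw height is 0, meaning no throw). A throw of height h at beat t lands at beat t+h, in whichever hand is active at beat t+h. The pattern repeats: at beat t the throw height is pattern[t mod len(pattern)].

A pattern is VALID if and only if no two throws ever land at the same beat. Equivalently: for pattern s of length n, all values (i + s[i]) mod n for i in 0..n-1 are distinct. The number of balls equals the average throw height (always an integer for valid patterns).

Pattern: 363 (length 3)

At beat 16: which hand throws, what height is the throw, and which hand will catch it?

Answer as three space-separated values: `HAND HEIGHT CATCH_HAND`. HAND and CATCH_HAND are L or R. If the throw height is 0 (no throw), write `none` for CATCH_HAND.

Answer: L 6 L

Derivation:
Beat 16: 16 mod 2 = 0, so hand = L
Throw height = pattern[16 mod 3] = pattern[1] = 6
Lands at beat 16+6=22, 22 mod 2 = 0, so catch hand = L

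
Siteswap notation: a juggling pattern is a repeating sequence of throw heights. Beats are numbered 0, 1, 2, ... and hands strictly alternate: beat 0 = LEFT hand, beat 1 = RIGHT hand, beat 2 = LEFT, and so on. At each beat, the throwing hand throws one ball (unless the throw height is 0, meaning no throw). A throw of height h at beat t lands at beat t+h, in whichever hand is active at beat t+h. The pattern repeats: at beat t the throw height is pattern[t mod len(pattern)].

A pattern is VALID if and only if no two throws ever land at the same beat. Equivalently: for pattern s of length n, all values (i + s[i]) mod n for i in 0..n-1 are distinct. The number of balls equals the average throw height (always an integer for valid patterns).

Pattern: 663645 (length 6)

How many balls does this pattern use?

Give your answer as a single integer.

Pattern = [6, 6, 3, 6, 4, 5], length n = 6
  position 0: throw height = 6, running sum = 6
  position 1: throw height = 6, running sum = 12
  position 2: throw height = 3, running sum = 15
  position 3: throw height = 6, running sum = 21
  position 4: throw height = 4, running sum = 25
  position 5: throw height = 5, running sum = 30
Total sum = 30; balls = sum / n = 30 / 6 = 5

Answer: 5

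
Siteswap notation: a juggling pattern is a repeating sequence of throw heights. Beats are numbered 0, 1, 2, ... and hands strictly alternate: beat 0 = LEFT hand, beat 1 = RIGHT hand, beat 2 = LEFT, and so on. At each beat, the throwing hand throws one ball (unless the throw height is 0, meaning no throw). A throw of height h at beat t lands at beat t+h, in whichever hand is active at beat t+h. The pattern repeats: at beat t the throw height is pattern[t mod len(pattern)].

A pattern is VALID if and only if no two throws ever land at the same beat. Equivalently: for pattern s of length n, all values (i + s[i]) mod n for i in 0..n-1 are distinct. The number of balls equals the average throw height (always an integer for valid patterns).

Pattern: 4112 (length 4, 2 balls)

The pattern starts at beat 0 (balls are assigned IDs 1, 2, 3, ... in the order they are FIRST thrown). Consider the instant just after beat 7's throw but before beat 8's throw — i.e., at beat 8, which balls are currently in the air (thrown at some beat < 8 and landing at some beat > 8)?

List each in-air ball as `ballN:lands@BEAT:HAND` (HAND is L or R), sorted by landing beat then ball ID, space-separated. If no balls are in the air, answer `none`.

Beat 0 (L): throw ball1 h=4 -> lands@4:L; in-air after throw: [b1@4:L]
Beat 1 (R): throw ball2 h=1 -> lands@2:L; in-air after throw: [b2@2:L b1@4:L]
Beat 2 (L): throw ball2 h=1 -> lands@3:R; in-air after throw: [b2@3:R b1@4:L]
Beat 3 (R): throw ball2 h=2 -> lands@5:R; in-air after throw: [b1@4:L b2@5:R]
Beat 4 (L): throw ball1 h=4 -> lands@8:L; in-air after throw: [b2@5:R b1@8:L]
Beat 5 (R): throw ball2 h=1 -> lands@6:L; in-air after throw: [b2@6:L b1@8:L]
Beat 6 (L): throw ball2 h=1 -> lands@7:R; in-air after throw: [b2@7:R b1@8:L]
Beat 7 (R): throw ball2 h=2 -> lands@9:R; in-air after throw: [b1@8:L b2@9:R]
Beat 8 (L): throw ball1 h=4 -> lands@12:L; in-air after throw: [b2@9:R b1@12:L]

Answer: ball2:lands@9:R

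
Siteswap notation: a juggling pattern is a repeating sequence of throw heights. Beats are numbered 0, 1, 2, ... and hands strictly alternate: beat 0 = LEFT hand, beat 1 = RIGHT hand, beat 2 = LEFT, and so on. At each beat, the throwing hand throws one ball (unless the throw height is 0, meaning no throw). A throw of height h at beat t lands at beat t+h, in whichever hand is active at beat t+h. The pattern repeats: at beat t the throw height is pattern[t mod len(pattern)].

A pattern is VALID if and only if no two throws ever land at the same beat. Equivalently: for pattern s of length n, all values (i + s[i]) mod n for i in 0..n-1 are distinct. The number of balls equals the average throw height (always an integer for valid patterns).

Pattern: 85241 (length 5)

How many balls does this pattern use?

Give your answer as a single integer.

Answer: 4

Derivation:
Pattern = [8, 5, 2, 4, 1], length n = 5
  position 0: throw height = 8, running sum = 8
  position 1: throw height = 5, running sum = 13
  position 2: throw height = 2, running sum = 15
  position 3: throw height = 4, running sum = 19
  position 4: throw height = 1, running sum = 20
Total sum = 20; balls = sum / n = 20 / 5 = 4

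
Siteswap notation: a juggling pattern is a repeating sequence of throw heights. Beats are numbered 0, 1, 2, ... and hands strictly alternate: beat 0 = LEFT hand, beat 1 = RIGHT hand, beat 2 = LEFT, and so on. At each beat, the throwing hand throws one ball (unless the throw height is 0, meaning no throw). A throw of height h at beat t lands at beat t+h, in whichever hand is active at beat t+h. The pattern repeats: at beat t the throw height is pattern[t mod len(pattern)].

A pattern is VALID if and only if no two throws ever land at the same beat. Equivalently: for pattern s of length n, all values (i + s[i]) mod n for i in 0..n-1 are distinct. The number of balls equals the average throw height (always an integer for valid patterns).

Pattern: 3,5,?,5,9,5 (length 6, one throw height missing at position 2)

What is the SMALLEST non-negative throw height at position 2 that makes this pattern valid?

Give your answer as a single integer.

i=0: (0 + 3) mod 6 = 3
i=1: (1 + 5) mod 6 = 0
i=2: s[i]=? (unknown)
i=3: (3 + 5) mod 6 = 2
i=4: (4 + 9) mod 6 = 1
i=5: (5 + 5) mod 6 = 4
Known residues: [0, 1, 2, 3, 4]; need a permutation of 0..5, so missing residue r = 5
Need (2 + s) mod 6 = 5; smallest s = (5 - 2) mod 6 = 3

Answer: 3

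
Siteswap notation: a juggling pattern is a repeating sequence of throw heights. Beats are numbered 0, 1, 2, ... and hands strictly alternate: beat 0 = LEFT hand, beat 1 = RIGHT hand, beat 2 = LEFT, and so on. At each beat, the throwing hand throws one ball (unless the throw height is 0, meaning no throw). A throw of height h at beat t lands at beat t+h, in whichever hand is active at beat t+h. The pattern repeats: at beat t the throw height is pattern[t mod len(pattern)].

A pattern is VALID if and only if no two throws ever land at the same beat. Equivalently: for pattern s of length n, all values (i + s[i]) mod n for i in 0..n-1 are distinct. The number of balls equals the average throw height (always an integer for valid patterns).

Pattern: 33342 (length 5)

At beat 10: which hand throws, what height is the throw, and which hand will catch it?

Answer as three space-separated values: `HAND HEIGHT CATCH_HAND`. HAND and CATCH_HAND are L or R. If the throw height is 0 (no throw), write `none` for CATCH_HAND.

Beat 10: 10 mod 2 = 0, so hand = L
Throw height = pattern[10 mod 5] = pattern[0] = 3
Lands at beat 10+3=13, 13 mod 2 = 1, so catch hand = R

Answer: L 3 R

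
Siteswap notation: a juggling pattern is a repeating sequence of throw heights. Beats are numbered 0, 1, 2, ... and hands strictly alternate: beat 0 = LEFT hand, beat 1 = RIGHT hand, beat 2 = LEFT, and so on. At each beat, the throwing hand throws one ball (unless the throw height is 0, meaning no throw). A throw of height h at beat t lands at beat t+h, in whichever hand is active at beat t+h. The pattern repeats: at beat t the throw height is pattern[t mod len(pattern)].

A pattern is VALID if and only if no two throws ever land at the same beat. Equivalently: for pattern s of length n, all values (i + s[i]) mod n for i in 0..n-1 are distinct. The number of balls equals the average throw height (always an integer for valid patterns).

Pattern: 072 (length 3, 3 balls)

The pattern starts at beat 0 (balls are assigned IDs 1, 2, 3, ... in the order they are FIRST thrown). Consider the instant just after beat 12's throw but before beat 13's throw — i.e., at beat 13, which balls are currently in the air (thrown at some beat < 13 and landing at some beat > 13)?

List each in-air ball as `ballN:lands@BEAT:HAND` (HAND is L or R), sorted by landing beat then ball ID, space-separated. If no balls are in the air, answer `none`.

Answer: ball3:lands@14:L ball1:lands@17:R

Derivation:
Beat 1 (R): throw ball1 h=7 -> lands@8:L; in-air after throw: [b1@8:L]
Beat 2 (L): throw ball2 h=2 -> lands@4:L; in-air after throw: [b2@4:L b1@8:L]
Beat 4 (L): throw ball2 h=7 -> lands@11:R; in-air after throw: [b1@8:L b2@11:R]
Beat 5 (R): throw ball3 h=2 -> lands@7:R; in-air after throw: [b3@7:R b1@8:L b2@11:R]
Beat 7 (R): throw ball3 h=7 -> lands@14:L; in-air after throw: [b1@8:L b2@11:R b3@14:L]
Beat 8 (L): throw ball1 h=2 -> lands@10:L; in-air after throw: [b1@10:L b2@11:R b3@14:L]
Beat 10 (L): throw ball1 h=7 -> lands@17:R; in-air after throw: [b2@11:R b3@14:L b1@17:R]
Beat 11 (R): throw ball2 h=2 -> lands@13:R; in-air after throw: [b2@13:R b3@14:L b1@17:R]
Beat 13 (R): throw ball2 h=7 -> lands@20:L; in-air after throw: [b3@14:L b1@17:R b2@20:L]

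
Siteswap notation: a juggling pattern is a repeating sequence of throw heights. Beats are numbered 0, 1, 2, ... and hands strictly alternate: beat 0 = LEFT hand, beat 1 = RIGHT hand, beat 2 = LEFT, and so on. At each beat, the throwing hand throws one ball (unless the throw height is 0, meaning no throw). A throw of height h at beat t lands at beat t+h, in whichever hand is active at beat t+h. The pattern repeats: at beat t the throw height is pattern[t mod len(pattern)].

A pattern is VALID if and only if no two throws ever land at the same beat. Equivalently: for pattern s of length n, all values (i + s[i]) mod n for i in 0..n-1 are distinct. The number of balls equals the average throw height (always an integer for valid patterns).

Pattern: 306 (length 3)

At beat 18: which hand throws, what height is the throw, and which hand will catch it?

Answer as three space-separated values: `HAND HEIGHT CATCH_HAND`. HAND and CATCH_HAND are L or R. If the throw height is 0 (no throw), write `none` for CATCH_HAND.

Answer: L 3 R

Derivation:
Beat 18: 18 mod 2 = 0, so hand = L
Throw height = pattern[18 mod 3] = pattern[0] = 3
Lands at beat 18+3=21, 21 mod 2 = 1, so catch hand = R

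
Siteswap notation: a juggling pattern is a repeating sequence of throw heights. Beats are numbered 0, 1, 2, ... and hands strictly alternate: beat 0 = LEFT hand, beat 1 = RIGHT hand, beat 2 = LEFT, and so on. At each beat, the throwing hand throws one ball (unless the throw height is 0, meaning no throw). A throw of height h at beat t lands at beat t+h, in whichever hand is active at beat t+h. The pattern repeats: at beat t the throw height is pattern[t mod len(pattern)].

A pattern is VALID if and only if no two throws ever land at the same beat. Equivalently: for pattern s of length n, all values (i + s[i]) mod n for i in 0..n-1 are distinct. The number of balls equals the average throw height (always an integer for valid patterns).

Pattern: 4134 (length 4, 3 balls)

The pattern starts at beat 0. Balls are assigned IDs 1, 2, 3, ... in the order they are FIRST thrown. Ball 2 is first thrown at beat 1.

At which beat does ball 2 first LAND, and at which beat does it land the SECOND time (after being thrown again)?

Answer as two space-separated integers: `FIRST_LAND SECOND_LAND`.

Beat 0 (L): throw ball1 h=4 -> lands@4:L; in-air after throw: [b1@4:L]
Beat 1 (R): throw ball2 h=1 -> lands@2:L; in-air after throw: [b2@2:L b1@4:L]
Beat 2 (L): throw ball2 h=3 -> lands@5:R; in-air after throw: [b1@4:L b2@5:R]
Beat 3 (R): throw ball3 h=4 -> lands@7:R; in-air after throw: [b1@4:L b2@5:R b3@7:R]
Beat 4 (L): throw ball1 h=4 -> lands@8:L; in-air after throw: [b2@5:R b3@7:R b1@8:L]
Beat 5 (R): throw ball2 h=1 -> lands@6:L; in-air after throw: [b2@6:L b3@7:R b1@8:L]
Ball 2: thrown@1 h=1 -> first land @2; rethrown@2 h=3 -> second land @5

Answer: 2 5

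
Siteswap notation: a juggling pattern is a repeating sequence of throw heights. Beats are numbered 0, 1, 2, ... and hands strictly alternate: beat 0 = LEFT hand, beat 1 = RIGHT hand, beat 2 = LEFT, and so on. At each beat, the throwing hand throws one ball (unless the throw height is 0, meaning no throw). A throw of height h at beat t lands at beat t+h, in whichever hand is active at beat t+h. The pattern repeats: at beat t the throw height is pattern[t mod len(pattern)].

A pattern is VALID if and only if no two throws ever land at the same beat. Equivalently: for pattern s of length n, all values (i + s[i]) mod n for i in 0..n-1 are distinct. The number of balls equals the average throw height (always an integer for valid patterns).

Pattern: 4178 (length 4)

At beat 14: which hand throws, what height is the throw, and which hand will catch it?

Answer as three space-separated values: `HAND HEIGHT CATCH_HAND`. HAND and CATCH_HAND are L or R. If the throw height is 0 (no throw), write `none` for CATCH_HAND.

Answer: L 7 R

Derivation:
Beat 14: 14 mod 2 = 0, so hand = L
Throw height = pattern[14 mod 4] = pattern[2] = 7
Lands at beat 14+7=21, 21 mod 2 = 1, so catch hand = R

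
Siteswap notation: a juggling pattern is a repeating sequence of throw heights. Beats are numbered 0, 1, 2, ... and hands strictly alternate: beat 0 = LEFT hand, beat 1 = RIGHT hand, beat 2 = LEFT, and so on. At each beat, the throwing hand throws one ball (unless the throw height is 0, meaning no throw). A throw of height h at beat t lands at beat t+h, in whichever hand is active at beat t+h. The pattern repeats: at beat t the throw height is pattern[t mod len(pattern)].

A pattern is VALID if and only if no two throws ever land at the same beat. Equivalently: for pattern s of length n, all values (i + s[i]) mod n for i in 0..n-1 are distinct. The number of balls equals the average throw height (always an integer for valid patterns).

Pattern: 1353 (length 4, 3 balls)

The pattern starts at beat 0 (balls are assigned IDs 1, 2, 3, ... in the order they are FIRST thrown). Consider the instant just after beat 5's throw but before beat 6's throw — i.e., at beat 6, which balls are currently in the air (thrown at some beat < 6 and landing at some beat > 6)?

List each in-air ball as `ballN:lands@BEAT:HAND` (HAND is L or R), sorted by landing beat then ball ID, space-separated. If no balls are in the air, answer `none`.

Answer: ball2:lands@7:R ball1:lands@8:L

Derivation:
Beat 0 (L): throw ball1 h=1 -> lands@1:R; in-air after throw: [b1@1:R]
Beat 1 (R): throw ball1 h=3 -> lands@4:L; in-air after throw: [b1@4:L]
Beat 2 (L): throw ball2 h=5 -> lands@7:R; in-air after throw: [b1@4:L b2@7:R]
Beat 3 (R): throw ball3 h=3 -> lands@6:L; in-air after throw: [b1@4:L b3@6:L b2@7:R]
Beat 4 (L): throw ball1 h=1 -> lands@5:R; in-air after throw: [b1@5:R b3@6:L b2@7:R]
Beat 5 (R): throw ball1 h=3 -> lands@8:L; in-air after throw: [b3@6:L b2@7:R b1@8:L]
Beat 6 (L): throw ball3 h=5 -> lands@11:R; in-air after throw: [b2@7:R b1@8:L b3@11:R]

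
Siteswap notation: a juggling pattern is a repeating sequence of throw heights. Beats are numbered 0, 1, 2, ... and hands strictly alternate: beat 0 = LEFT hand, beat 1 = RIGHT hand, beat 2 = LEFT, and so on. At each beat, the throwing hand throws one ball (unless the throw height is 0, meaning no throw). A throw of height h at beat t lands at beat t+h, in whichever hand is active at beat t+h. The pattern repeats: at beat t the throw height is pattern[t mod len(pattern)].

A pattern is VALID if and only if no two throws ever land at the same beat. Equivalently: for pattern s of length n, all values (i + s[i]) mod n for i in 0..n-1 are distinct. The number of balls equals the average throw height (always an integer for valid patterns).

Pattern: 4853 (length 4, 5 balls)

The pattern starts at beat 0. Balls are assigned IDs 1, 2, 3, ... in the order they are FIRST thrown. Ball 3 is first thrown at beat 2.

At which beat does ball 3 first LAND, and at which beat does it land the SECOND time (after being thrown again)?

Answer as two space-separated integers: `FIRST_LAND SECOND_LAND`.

Beat 0 (L): throw ball1 h=4 -> lands@4:L; in-air after throw: [b1@4:L]
Beat 1 (R): throw ball2 h=8 -> lands@9:R; in-air after throw: [b1@4:L b2@9:R]
Beat 2 (L): throw ball3 h=5 -> lands@7:R; in-air after throw: [b1@4:L b3@7:R b2@9:R]
Beat 3 (R): throw ball4 h=3 -> lands@6:L; in-air after throw: [b1@4:L b4@6:L b3@7:R b2@9:R]
Beat 4 (L): throw ball1 h=4 -> lands@8:L; in-air after throw: [b4@6:L b3@7:R b1@8:L b2@9:R]
Beat 5 (R): throw ball5 h=8 -> lands@13:R; in-air after throw: [b4@6:L b3@7:R b1@8:L b2@9:R b5@13:R]
Beat 6 (L): throw ball4 h=5 -> lands@11:R; in-air after throw: [b3@7:R b1@8:L b2@9:R b4@11:R b5@13:R]
Beat 7 (R): throw ball3 h=3 -> lands@10:L; in-air after throw: [b1@8:L b2@9:R b3@10:L b4@11:R b5@13:R]
Beat 8 (L): throw ball1 h=4 -> lands@12:L; in-air after throw: [b2@9:R b3@10:L b4@11:R b1@12:L b5@13:R]
Beat 9 (R): throw ball2 h=8 -> lands@17:R; in-air after throw: [b3@10:L b4@11:R b1@12:L b5@13:R b2@17:R]
Beat 10 (L): throw ball3 h=5 -> lands@15:R; in-air after throw: [b4@11:R b1@12:L b5@13:R b3@15:R b2@17:R]
Ball 3: thrown@2 h=5 -> first land @7; rethrown@7 h=3 -> second land @10

Answer: 7 10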